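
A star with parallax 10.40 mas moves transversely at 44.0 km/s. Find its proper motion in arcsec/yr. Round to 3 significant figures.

d = 1/p = 1/0.01040″ = 96.154 pc.
μ = v_t / (4.74 d) = 44.0 / (4.74 × 96.154) = 44.0 / 455.77 = 0.09654 ″/yr.

0.0965 arcsec/yr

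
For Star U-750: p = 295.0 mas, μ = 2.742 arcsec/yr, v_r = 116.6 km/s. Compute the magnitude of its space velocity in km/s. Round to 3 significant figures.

d = 1/p = 1/0.2950″ = 3.3898 pc.
v_t = 4.740 μ d = 4.740 × 2.742 × 3.3898 = 44.058 km/s.
v = √(v_r² + v_t²) = √(116.6² + 44.058²) = √15536.7 = 124.65 km/s.

125 km/s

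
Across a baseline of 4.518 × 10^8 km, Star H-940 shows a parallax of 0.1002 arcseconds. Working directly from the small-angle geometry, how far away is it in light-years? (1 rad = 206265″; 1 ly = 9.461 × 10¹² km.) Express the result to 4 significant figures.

98.30 ly

θ = 0.1002″ = 0.1002/206265 = 4.8578 × 10^-7 rad.
d = B/θ = (4.518 × 10^8) / (4.8578 × 10^-7) = 9.3005 × 10^14 km = (9.3005 × 10^14) / (9.461 × 10^12) ly = 98.304 ly.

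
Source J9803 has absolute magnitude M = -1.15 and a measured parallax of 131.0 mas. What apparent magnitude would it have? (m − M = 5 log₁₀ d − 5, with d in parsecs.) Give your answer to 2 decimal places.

m = -1.74

d = 1/p = 1/0.1310″ = 7.6336 pc.
m − M = 5 log₁₀ d − 5 = 5 log₁₀(7.6336) − 5 = 4.4136 − 5 = -0.5864.
m = M + (m − M) = -1.15 + (-0.5864) = -1.74.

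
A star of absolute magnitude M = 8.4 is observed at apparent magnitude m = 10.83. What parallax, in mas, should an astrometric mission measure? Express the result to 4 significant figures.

m − M = 10.83 − 8.4 = 2.43.
d = 10^((m−M)/5 + 1) = 10^1.486 = 30.62 pc.
p = 1/d = 1/30.62 = 0.032658 arcsec = 32.658 mas.

32.66 mas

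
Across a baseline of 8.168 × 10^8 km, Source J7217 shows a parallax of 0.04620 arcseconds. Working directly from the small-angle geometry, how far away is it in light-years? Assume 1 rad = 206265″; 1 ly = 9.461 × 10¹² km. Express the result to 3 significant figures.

θ = 0.04620″ = 0.04620/206265 = 2.2398 × 10^-7 rad.
d = B/θ = (8.168 × 10^8) / (2.2398 × 10^-7) = 3.6468 × 10^15 km = (3.6468 × 10^15) / (9.461 × 10^12) ly = 385.46 ly.

385 ly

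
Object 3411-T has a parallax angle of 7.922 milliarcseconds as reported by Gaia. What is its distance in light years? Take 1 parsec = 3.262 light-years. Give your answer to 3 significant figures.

p = 7.922 milliarcseconds = 0.007922 arcsec.
d = 1/p = 1/0.007922 = 126.23 pc.
In light-years: 126.23 × 3.262 = 411.76 ly.

412 light years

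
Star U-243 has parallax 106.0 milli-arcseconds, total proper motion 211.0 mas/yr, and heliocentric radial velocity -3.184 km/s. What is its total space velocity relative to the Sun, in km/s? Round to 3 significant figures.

d = 1/p = 1/0.1060″ = 9.434 pc.
μ = 211.0 mas/yr = 0.2110 ″/yr.
v_t = 4.740 μ d = 4.740 × 0.2110 × 9.434 = 9.4353 km/s.
v = √(v_r² + v_t²) = √((-3.184)² + 9.4353²) = √99.1627 = 9.958 km/s.

9.96 km/s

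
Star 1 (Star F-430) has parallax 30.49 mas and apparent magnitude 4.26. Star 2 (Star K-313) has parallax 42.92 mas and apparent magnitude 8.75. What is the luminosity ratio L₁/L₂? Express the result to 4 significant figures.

L₁/L₂ = 123.9

d₁ = 1/p₁ = 1/0.03049″ = 32.798 pc; d₂ = 1/p₂ = 1/0.04292″ = 23.299 pc.
M₁ = m₁ − 5 log₁₀ d₁ + 5 = 4.26 − 7.5792 + 5 = 1.6808.
M₂ = 8.75 − 6.8367 + 5 = 6.9133.
L₁/L₂ = 10^(0.4(M₂ − M₁)) = 10^(0.4 × 5.2325) = 10^2.09300 = 123.88.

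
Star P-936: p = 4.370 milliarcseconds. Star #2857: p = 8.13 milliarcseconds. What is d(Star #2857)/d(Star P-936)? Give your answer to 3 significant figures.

Since d = 1/p, d_B/d_A = p_A/p_B.
= 4.370 / 8.13 = 0.53752.

0.538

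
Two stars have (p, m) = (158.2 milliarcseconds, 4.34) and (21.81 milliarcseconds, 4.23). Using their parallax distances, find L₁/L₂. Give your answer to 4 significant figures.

L₁/L₂ = 0.01718

d₁ = 1/p₁ = 1/0.1582″ = 6.3211 pc; d₂ = 1/p₂ = 1/0.02181″ = 45.851 pc.
M₁ = m₁ − 5 log₁₀ d₁ + 5 = 4.34 − 4.0040 + 5 = 5.3360.
M₂ = 4.23 − 8.3067 + 5 = 0.9233.
L₁/L₂ = 10^(0.4(M₂ − M₁)) = 10^(0.4 × (-4.4127)) = 10^(-1.76508) = 0.017176.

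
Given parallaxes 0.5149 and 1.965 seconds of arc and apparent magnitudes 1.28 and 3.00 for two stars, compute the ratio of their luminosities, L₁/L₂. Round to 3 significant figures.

d₁ = 1/p₁ = 1/0.5149″ = 1.9421 pc; d₂ = 1/p₂ = 1/1.965″ = 0.50891 pc.
M₁ = m₁ − 5 log₁₀ d₁ + 5 = 1.28 − 1.4414 + 5 = 4.8386.
M₂ = 3.00 − (-1.4668) + 5 = 9.4668.
L₁/L₂ = 10^(0.4(M₂ − M₁)) = 10^(0.4 × 4.6282) = 10^1.85128 = 71.004.

L₁/L₂ = 71.0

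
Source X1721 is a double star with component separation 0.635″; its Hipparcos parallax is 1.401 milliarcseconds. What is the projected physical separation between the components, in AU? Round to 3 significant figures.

453 AU

d = 1/p = 1/0.001401″ = 713.78 pc.
At distance d (pc), an angle of θ arcsec spans θ·d AU: s = 0.635 × 713.78 = 453.25 AU.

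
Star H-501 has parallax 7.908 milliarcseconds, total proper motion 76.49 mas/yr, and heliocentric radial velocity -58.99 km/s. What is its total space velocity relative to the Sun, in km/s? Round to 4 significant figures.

74.71 km/s

d = 1/p = 1/0.007908″ = 126.45 pc.
μ = 76.49 mas/yr = 0.07649 ″/yr.
v_t = 4.740 μ d = 4.740 × 0.07649 × 126.45 = 45.846 km/s.
v = √(v_r² + v_t²) = √((-58.99)² + 45.846²) = √5581.68 = 74.711 km/s.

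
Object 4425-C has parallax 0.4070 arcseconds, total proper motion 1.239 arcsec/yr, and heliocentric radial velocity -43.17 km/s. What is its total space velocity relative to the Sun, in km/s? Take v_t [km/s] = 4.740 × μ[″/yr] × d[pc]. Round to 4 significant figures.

45.52 km/s

d = 1/p = 1/0.4070″ = 2.457 pc.
v_t = 4.740 μ d = 4.740 × 1.239 × 2.457 = 14.43 km/s.
v = √(v_r² + v_t²) = √((-43.17)² + 14.43²) = √2071.87 = 45.518 km/s.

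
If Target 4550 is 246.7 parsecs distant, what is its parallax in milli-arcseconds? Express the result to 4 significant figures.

p = 1/d = 1/246.7 = 0.0040535 arcsec.
= 0.0040535 × 1000 = 4.0535 mas.

4.054 mas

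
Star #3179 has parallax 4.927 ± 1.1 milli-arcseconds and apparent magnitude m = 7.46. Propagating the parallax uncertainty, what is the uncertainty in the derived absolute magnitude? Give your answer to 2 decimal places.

M = m − 5 log₁₀ d + 5 = m + 5 log₁₀ p + 5, so ∂M/∂p = 5/(p ln 10).
σ_M = (5/ln 10) · (σ_p/p) = 2.1715 × 1.1/4.927 = 2.1715 × 0.22326 = 0.48481.

σ_M = 0.48 mag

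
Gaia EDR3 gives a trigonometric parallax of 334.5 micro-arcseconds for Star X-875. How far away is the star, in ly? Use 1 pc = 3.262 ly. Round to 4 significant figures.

p = 334.5 micro-arcseconds = 0.0003345 arcsec.
d = 1/p = 1/0.0003345 = 2989.5 pc.
In light-years: 2989.5 × 3.262 = 9751.7 ly.

9752 ly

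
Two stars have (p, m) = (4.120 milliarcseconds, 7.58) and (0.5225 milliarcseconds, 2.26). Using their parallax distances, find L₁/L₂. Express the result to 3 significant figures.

L₁/L₂ = 0.000120

d₁ = 1/p₁ = 1/0.004120″ = 242.72 pc; d₂ = 1/p₂ = 1/0.0005225″ = 1913.9 pc.
M₁ = m₁ − 5 log₁₀ d₁ + 5 = 7.58 − 11.9255 + 5 = 0.6545.
M₂ = 2.26 − 16.4096 + 5 = -9.1496.
L₁/L₂ = 10^(0.4(M₂ − M₁)) = 10^(0.4 × (-9.8041)) = 10^(-3.92164) = 0.00011977.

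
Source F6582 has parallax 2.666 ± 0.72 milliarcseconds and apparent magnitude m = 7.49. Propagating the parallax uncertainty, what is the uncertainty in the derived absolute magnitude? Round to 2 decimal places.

σ_M = 0.59 mag

M = m − 5 log₁₀ d + 5 = m + 5 log₁₀ p + 5, so ∂M/∂p = 5/(p ln 10).
σ_M = (5/ln 10) · (σ_p/p) = 2.1715 × 0.72/2.666 = 2.1715 × 0.27007 = 0.58646.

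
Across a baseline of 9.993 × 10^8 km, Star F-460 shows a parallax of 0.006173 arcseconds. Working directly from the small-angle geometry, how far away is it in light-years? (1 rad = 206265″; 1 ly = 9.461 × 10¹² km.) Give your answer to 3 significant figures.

3530 ly

θ = 0.006173″ = 0.006173/206265 = 2.9928 × 10^-8 rad.
d = B/θ = (9.993 × 10^8) / (2.9928 × 10^-8) = 3.3390 × 10^16 km = (3.3390 × 10^16) / (9.461 × 10^12) ly = 3529.2 ly.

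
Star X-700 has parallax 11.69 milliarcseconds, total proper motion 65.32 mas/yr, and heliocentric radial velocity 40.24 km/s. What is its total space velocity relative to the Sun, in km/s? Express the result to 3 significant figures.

d = 1/p = 1/0.01169″ = 85.543 pc.
μ = 65.32 mas/yr = 0.06532 ″/yr.
v_t = 4.740 μ d = 4.740 × 0.06532 × 85.543 = 26.486 km/s.
v = √(v_r² + v_t²) = √(40.24² + 26.486²) = √2320.77 = 48.174 km/s.

48.2 km/s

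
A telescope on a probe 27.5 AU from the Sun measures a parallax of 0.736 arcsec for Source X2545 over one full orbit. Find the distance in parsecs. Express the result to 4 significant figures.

37.36 pc

With baseline B (in AU) and parallax p (in arcsec), d = B/p parsecs.
d = 27.5 / 0.736 = 37.364 pc.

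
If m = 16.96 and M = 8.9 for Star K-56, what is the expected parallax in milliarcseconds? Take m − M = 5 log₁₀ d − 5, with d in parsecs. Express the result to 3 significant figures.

m − M = 16.96 − 8.9 = 8.06.
d = 10^((m−M)/5 + 1) = 10^2.612 = 409.26 pc.
p = 1/d = 1/409.26 = 0.0024434 arcsec = 2.4434 mas.

2.44 mas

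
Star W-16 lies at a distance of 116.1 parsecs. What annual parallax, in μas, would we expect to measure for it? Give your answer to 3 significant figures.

p = 1/d = 1/116.1 = 0.0086133 arcsec.
= 0.0086133 × 10⁶ = 8613.3 μas.

8610 μas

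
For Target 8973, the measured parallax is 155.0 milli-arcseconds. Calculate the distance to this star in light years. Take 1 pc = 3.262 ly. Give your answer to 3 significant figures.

21.0 light years

p = 155.0 milli-arcseconds = 0.1550 arcsec.
d = 1/p = 1/0.1550 = 6.4516 pc.
In light-years: 6.4516 × 3.262 = 21.045 ly.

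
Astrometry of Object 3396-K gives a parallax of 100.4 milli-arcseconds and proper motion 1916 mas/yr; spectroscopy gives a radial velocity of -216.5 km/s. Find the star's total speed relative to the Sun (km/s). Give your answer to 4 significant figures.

d = 1/p = 1/0.1004″ = 9.9602 pc.
μ = 1916 mas/yr = 1.916 ″/yr.
v_t = 4.740 μ d = 4.740 × 1.916 × 9.9602 = 90.457 km/s.
v = √(v_r² + v_t²) = √((-216.5)² + 90.457²) = √55054.7 = 234.64 km/s.

234.6 km/s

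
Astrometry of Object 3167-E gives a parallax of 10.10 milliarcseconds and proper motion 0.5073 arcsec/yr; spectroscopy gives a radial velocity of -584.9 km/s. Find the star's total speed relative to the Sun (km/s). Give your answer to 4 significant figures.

d = 1/p = 1/0.01010″ = 99.01 pc.
v_t = 4.740 μ d = 4.740 × 0.5073 × 99.01 = 238.08 km/s.
v = √(v_r² + v_t²) = √((-584.9)² + 238.08²) = √398790 = 631.5 km/s.

631.5 km/s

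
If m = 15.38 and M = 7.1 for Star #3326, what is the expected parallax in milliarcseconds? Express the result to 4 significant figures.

2.208 mas

m − M = 15.38 − 7.1 = 8.28.
d = 10^((m−M)/5 + 1) = 10^2.656 = 452.9 pc.
p = 1/d = 1/452.9 = 0.002208 arcsec = 2.208 mas.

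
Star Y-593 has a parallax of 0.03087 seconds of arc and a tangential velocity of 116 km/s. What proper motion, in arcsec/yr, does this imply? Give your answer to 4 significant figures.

d = 1/p = 1/0.03087″ = 32.394 pc.
μ = v_t / (4.74 d) = 116 / (4.74 × 32.394) = 116 / 153.55 = 0.75545 ″/yr.

0.7555 arcsec/yr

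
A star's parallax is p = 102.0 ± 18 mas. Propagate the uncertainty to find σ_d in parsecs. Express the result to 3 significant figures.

d = 1/p, so σ_d = σ_p / p².
σ_d = 0.0180 / (0.1020)² = 0.0180 / 0.010404 = 1.7301 pc.

1.73 pc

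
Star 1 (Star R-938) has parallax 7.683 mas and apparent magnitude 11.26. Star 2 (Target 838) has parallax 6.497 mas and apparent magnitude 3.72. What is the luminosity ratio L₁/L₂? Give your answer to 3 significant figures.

L₁/L₂ = 0.000689

d₁ = 1/p₁ = 1/0.007683″ = 130.16 pc; d₂ = 1/p₂ = 1/0.006497″ = 153.92 pc.
M₁ = m₁ − 5 log₁₀ d₁ + 5 = 11.26 − 10.5724 + 5 = 5.6876.
M₂ = 3.72 − 10.9365 + 5 = -2.2165.
L₁/L₂ = 10^(0.4(M₂ − M₁)) = 10^(0.4 × (-7.9041)) = 10^(-3.16164) = 0.00068922.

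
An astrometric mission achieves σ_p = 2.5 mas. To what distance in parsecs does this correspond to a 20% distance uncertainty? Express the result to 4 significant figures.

80.00 pc

σ_d/d = σ_p/p, so the condition is σ_p/p ≤ 0.20, i.e. p ≥ σ_p/0.20.
p_min = 2.5/0.20 = 12.5 mas = 0.0125 arcsec.
d_max = 1/p_min = 1/0.0125 = 80 pc.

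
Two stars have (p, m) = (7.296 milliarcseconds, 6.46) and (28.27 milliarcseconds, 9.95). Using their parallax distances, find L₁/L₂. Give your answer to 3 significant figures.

L₁/L₂ = 374

d₁ = 1/p₁ = 1/0.007296″ = 137.06 pc; d₂ = 1/p₂ = 1/0.02827″ = 35.373 pc.
M₁ = m₁ − 5 log₁₀ d₁ + 5 = 6.46 − 10.6846 + 5 = 0.7754.
M₂ = 9.95 − 7.7434 + 5 = 7.2066.
L₁/L₂ = 10^(0.4(M₂ − M₁)) = 10^(0.4 × 6.4312) = 10^2.57248 = 373.66.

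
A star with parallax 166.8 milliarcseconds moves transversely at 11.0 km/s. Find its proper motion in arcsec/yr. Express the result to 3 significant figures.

0.387 arcsec/yr

d = 1/p = 1/0.1668″ = 5.9952 pc.
μ = v_t / (4.74 d) = 11.0 / (4.74 × 5.9952) = 11.0 / 28.417 = 0.38709 ″/yr.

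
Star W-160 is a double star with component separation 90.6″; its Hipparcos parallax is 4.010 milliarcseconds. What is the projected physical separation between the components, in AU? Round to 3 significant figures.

d = 1/p = 1/0.004010″ = 249.38 pc.
At distance d (pc), an angle of θ arcsec spans θ·d AU: s = 90.6 × 249.38 = 22594 AU.

22600 AU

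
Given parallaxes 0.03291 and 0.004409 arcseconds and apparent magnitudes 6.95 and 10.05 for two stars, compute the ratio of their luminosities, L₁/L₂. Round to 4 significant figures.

d₁ = 1/p₁ = 1/0.03291″ = 30.386 pc; d₂ = 1/p₂ = 1/0.004409″ = 226.81 pc.
M₁ = m₁ − 5 log₁₀ d₁ + 5 = 6.95 − 7.4134 + 5 = 4.5366.
M₂ = 10.05 − 11.7783 + 5 = 3.2717.
L₁/L₂ = 10^(0.4(M₂ − M₁)) = 10^(0.4 × (-1.2649)) = 10^(-0.50596) = 0.31192.

L₁/L₂ = 0.3119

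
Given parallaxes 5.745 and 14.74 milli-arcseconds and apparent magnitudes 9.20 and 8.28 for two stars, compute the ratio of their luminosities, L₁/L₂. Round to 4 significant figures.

L₁/L₂ = 2.821

d₁ = 1/p₁ = 1/0.005745″ = 174.06 pc; d₂ = 1/p₂ = 1/0.01474″ = 67.843 pc.
M₁ = m₁ − 5 log₁₀ d₁ + 5 = 9.20 − 11.2035 + 5 = 2.9965.
M₂ = 8.28 − 9.1575 + 5 = 4.1225.
L₁/L₂ = 10^(0.4(M₂ − M₁)) = 10^(0.4 × 1.1260) = 10^0.45040 = 2.821.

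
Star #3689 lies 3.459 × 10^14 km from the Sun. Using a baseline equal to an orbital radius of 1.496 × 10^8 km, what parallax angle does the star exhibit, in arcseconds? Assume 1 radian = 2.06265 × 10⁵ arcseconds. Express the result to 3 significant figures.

θ ≈ B/d = (1.496 × 10^8) / (3.459 × 10^14) = 4.3249 × 10^-7 rad.
In arcseconds: 4.3249 × 10^-7 × 206265 = 0.089208″.

0.0892 arcsec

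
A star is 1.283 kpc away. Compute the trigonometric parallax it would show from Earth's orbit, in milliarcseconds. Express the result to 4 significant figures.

d = 1.283 kpc = 1283 pc.
p = 1/d = 1/1283 = 0.00077942 arcsec.
= 0.00077942 × 1000 = 0.77942 mas.

0.7794 mas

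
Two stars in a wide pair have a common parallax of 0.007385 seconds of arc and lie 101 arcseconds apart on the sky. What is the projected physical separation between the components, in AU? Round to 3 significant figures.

13700 AU

d = 1/p = 1/0.007385″ = 135.41 pc.
At distance d (pc), an angle of θ arcsec spans θ·d AU: s = 101 × 135.41 = 13676 AU.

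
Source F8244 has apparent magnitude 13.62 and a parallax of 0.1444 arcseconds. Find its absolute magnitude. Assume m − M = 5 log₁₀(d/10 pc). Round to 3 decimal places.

d = 1/p = 1/0.1444″ = 6.9252 pc.
m − M = 5 log₁₀(6.9252) − 5 = 4.2022 − 5 = -0.7978.
M = m − (m − M) = 13.62 − (-0.7978) = 14.418.

M = 14.418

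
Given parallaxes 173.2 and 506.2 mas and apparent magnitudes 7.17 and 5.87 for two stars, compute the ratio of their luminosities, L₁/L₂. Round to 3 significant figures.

L₁/L₂ = 2.58

d₁ = 1/p₁ = 1/0.1732″ = 5.7737 pc; d₂ = 1/p₂ = 1/0.5062″ = 1.9755 pc.
M₁ = m₁ − 5 log₁₀ d₁ + 5 = 7.17 − 3.8073 + 5 = 8.3627.
M₂ = 5.87 − 1.4784 + 5 = 9.3916.
L₁/L₂ = 10^(0.4(M₂ − M₁)) = 10^(0.4 × 1.0289) = 10^0.41156 = 2.5796.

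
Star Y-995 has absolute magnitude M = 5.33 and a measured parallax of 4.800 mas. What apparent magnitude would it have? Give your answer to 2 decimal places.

m = 11.92

d = 1/p = 1/0.004800″ = 208.33 pc.
m − M = 5 log₁₀ d − 5 = 5 log₁₀(208.33) − 5 = 11.5938 − 5 = 6.5938.
m = M + (m − M) = 5.33 + 6.5938 = 11.92.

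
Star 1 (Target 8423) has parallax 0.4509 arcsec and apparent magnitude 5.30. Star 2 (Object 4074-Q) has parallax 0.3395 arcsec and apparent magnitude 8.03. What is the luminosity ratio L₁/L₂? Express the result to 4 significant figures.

L₁/L₂ = 7.007

d₁ = 1/p₁ = 1/0.4509″ = 2.2178 pc; d₂ = 1/p₂ = 1/0.3395″ = 2.9455 pc.
M₁ = m₁ − 5 log₁₀ d₁ + 5 = 5.30 − 1.7296 + 5 = 8.5704.
M₂ = 8.03 − 2.3458 + 5 = 10.6842.
L₁/L₂ = 10^(0.4(M₂ − M₁)) = 10^(0.4 × 2.1138) = 10^0.84552 = 7.0068.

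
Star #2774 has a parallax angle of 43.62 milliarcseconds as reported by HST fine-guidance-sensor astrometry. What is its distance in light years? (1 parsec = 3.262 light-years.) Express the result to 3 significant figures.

p = 43.62 milliarcseconds = 0.04362 arcsec.
d = 1/p = 1/0.04362 = 22.925 pc.
In light-years: 22.925 × 3.262 = 74.781 ly.

74.8 light years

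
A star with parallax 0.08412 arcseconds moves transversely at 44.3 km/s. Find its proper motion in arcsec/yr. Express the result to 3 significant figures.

0.786 arcsec/yr

d = 1/p = 1/0.08412″ = 11.888 pc.
μ = v_t / (4.74 d) = 44.3 / (4.74 × 11.888) = 44.3 / 56.349 = 0.78617 ″/yr.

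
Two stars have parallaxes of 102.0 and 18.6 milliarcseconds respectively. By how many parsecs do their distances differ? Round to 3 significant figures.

d_A = 1/0.1020″ = 9.8039 pc; d_B = 1/0.01860″ = 53.763 pc.
|d_B − d_A| = |53.763 − 9.8039| = 43.959 pc.

44.0 pc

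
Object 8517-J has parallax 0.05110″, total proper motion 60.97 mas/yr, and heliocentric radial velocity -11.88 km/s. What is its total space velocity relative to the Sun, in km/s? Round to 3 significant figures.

13.2 km/s

d = 1/p = 1/0.05110″ = 19.569 pc.
μ = 60.97 mas/yr = 0.06097 ″/yr.
v_t = 4.740 μ d = 4.740 × 0.06097 × 19.569 = 5.6554 km/s.
v = √(v_r² + v_t²) = √((-11.88)² + 5.6554²) = √173.118 = 13.157 km/s.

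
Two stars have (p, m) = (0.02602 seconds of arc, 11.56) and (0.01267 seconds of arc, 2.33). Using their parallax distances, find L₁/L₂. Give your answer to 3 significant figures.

d₁ = 1/p₁ = 1/0.02602″ = 38.432 pc; d₂ = 1/p₂ = 1/0.01267″ = 78.927 pc.
M₁ = m₁ − 5 log₁₀ d₁ + 5 = 11.56 − 7.9235 + 5 = 8.6365.
M₂ = 2.33 − 9.4861 + 5 = -2.1561.
L₁/L₂ = 10^(0.4(M₂ − M₁)) = 10^(0.4 × (-10.7926)) = 10^(-4.31704) = 0.00004819.

L₁/L₂ = 4.82 × 10^-5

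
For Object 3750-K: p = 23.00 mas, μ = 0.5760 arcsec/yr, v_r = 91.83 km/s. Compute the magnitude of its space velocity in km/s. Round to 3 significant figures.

d = 1/p = 1/0.02300″ = 43.478 pc.
v_t = 4.740 μ d = 4.740 × 0.5760 × 43.478 = 118.71 km/s.
v = √(v_r² + v_t²) = √(91.83² + 118.71²) = √22524.8 = 150.08 km/s.

150 km/s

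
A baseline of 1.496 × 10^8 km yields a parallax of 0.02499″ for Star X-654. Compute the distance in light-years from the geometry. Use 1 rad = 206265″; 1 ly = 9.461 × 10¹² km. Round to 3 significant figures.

131 ly

θ = 0.02499″ = 0.02499/206265 = 1.2115 × 10^-7 rad.
d = B/θ = (1.496 × 10^8) / (1.2115 × 10^-7) = 1.2348 × 10^15 km = (1.2348 × 10^15) / (9.461 × 10^12) ly = 130.51 ly.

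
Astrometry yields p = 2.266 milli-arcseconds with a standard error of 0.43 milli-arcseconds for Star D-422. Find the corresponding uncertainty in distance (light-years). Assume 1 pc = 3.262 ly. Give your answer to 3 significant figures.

d = 1/p, so σ_d = σ_p / p².
σ_d = 0.000430 / (0.002266)² = 0.000430 / 0.0000051348 = 83.742 pc = 83.742 × 3.262 ly = 273.17 ly.

273 ly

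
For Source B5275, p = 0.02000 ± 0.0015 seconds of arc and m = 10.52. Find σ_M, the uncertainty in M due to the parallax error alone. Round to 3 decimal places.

σ_M = 0.163 mag

M = m − 5 log₁₀ d + 5 = m + 5 log₁₀ p + 5, so ∂M/∂p = 5/(p ln 10).
σ_M = (5/ln 10) · (σ_p/p) = 2.1715 × 0.0015/0.02000 = 2.1715 × 0.075 = 0.16286.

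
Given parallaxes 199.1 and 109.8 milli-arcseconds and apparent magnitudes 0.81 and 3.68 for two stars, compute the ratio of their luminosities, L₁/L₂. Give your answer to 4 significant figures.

d₁ = 1/p₁ = 1/0.1991″ = 5.0226 pc; d₂ = 1/p₂ = 1/0.1098″ = 9.1075 pc.
M₁ = m₁ − 5 log₁₀ d₁ + 5 = 0.81 − 3.5046 + 5 = 2.3054.
M₂ = 3.68 − 4.7970 + 5 = 3.8830.
L₁/L₂ = 10^(0.4(M₂ − M₁)) = 10^(0.4 × 1.5776) = 10^0.63104 = 4.276.

L₁/L₂ = 4.276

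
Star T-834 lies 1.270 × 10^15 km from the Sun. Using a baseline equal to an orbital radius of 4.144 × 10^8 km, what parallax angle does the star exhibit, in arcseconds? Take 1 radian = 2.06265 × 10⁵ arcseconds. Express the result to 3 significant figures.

0.0673 arcsec

θ ≈ B/d = (4.144 × 10^8) / (1.270 × 10^15) = 3.2630 × 10^-7 rad.
In arcseconds: 3.2630 × 10^-7 × 206265 = 0.067304″.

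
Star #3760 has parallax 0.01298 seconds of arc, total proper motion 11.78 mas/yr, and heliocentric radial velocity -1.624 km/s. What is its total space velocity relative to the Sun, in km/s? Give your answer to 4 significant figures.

d = 1/p = 1/0.01298″ = 77.042 pc.
μ = 11.78 mas/yr = 0.01178 ″/yr.
v_t = 4.740 μ d = 4.740 × 0.01178 × 77.042 = 4.3018 km/s.
v = √(v_r² + v_t²) = √((-1.624)² + 4.3018²) = √21.1429 = 4.5981 km/s.

4.598 km/s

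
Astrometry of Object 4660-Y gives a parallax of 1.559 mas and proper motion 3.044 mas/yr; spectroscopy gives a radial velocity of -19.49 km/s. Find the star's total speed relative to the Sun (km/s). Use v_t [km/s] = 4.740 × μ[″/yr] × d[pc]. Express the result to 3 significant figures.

d = 1/p = 1/0.001559″ = 641.44 pc.
μ = 3.044 mas/yr = 0.003044 ″/yr.
v_t = 4.740 μ d = 4.740 × 0.003044 × 641.44 = 9.2551 km/s.
v = √(v_r² + v_t²) = √((-19.49)² + 9.2551²) = √465.517 = 21.576 km/s.

21.6 km/s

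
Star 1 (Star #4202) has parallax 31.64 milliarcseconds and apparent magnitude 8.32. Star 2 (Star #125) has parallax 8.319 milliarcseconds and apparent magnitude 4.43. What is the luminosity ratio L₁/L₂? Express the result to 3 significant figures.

L₁/L₂ = 0.00192

d₁ = 1/p₁ = 1/0.03164″ = 31.606 pc; d₂ = 1/p₂ = 1/0.008319″ = 120.21 pc.
M₁ = m₁ − 5 log₁₀ d₁ + 5 = 8.32 − 7.4988 + 5 = 5.8212.
M₂ = 4.43 − 10.3997 + 5 = -0.9697.
L₁/L₂ = 10^(0.4(M₂ − M₁)) = 10^(0.4 × (-6.7909)) = 10^(-2.71636) = 0.0019215.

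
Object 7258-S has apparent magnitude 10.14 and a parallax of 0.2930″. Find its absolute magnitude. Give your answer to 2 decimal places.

d = 1/p = 1/0.2930″ = 3.413 pc.
m − M = 5 log₁₀(3.413) − 5 = 2.6657 − 5 = -2.3343.
M = m − (m − M) = 10.14 − (-2.3343) = 12.47.

M = 12.47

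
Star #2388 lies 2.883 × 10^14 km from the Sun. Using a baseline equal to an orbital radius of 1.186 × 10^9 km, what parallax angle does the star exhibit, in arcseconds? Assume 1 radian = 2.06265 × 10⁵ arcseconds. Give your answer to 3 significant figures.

θ ≈ B/d = (1.186 × 10^9) / (2.883 × 10^14) = 4.1138 × 10^-6 rad.
In arcseconds: 4.1138 × 10^-6 × 206265 = 0.84853″.

0.849 arcsec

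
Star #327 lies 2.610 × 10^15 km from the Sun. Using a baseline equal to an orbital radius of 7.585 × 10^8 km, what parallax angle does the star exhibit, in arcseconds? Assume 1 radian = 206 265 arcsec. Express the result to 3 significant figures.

θ ≈ B/d = (7.585 × 10^8) / (2.610 × 10^15) = 2.9061 × 10^-7 rad.
In arcseconds: 2.9061 × 10^-7 × 206265 = 0.059943″.

0.0599 arcsec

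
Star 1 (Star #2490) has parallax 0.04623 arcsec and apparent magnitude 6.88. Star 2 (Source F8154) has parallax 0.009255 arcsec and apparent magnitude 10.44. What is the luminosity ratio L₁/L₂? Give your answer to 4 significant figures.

L₁/L₂ = 1.064

d₁ = 1/p₁ = 1/0.04623″ = 21.631 pc; d₂ = 1/p₂ = 1/0.009255″ = 108.05 pc.
M₁ = m₁ − 5 log₁₀ d₁ + 5 = 6.88 − 6.6754 + 5 = 5.2046.
M₂ = 10.44 − 10.1681 + 5 = 5.2719.
L₁/L₂ = 10^(0.4(M₂ − M₁)) = 10^(0.4 × 0.0673) = 10^0.02692 = 1.0639.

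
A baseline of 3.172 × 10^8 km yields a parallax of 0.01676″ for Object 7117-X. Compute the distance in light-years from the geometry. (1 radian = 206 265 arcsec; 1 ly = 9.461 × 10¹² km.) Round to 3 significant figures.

θ = 0.01676″ = 0.01676/206265 = 8.1255 × 10^-8 rad.
d = B/θ = (3.172 × 10^8) / (8.1255 × 10^-8) = 3.9038 × 10^15 km = (3.9038 × 10^15) / (9.461 × 10^12) ly = 412.62 ly.

413 ly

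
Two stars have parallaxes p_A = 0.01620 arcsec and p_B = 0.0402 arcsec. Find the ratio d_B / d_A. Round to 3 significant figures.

Since d = 1/p, d_B/d_A = p_A/p_B.
= 0.01620 / 0.0402 = 0.40299.

0.403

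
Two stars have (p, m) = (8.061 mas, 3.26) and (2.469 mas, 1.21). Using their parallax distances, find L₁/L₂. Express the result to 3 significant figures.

L₁/L₂ = 0.0142

d₁ = 1/p₁ = 1/0.008061″ = 124.05 pc; d₂ = 1/p₂ = 1/0.002469″ = 405.02 pc.
M₁ = m₁ − 5 log₁₀ d₁ + 5 = 3.26 − 10.4680 + 5 = -2.2080.
M₂ = 1.21 − 13.0374 + 5 = -6.8274.
L₁/L₂ = 10^(0.4(M₂ − M₁)) = 10^(0.4 × (-4.6194)) = 10^(-1.84776) = 0.014198.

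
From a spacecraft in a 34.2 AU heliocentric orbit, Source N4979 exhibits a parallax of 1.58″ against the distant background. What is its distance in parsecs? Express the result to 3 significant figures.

With baseline B (in AU) and parallax p (in arcsec), d = B/p parsecs.
d = 34.2 / 1.58 = 21.646 pc.

21.6 pc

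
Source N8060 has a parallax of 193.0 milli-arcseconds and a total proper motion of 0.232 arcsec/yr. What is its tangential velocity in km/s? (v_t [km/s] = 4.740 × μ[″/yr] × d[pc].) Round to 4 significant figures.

d = 1/p = 1/0.1930″ = 5.1813 pc.
v_t = 4.74 × μ × d = 4.74 × 0.232 × 5.1813 = 5.6978 km/s.

5.698 km/s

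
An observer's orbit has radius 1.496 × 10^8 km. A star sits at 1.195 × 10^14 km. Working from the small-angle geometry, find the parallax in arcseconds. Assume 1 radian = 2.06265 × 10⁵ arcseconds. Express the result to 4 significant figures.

θ ≈ B/d = (1.496 × 10^8) / (1.195 × 10^14) = 1.2519 × 10^-6 rad.
In arcseconds: 1.2519 × 10^-6 × 206265 = 0.25822″.

0.2582 arcsec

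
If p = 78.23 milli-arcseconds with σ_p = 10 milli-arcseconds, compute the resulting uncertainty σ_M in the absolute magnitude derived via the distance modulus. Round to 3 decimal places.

M = m − 5 log₁₀ d + 5 = m + 5 log₁₀ p + 5, so ∂M/∂p = 5/(p ln 10).
σ_M = (5/ln 10) · (σ_p/p) = 2.1715 × 10/78.23 = 2.1715 × 0.12783 = 0.27758.

σ_M = 0.278 mag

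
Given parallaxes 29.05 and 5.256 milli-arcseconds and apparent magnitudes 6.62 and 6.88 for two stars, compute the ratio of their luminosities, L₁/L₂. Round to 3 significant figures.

d₁ = 1/p₁ = 1/0.02905″ = 34.423 pc; d₂ = 1/p₂ = 1/0.005256″ = 190.26 pc.
M₁ = m₁ − 5 log₁₀ d₁ + 5 = 6.62 − 7.6842 + 5 = 3.9358.
M₂ = 6.88 − 11.3967 + 5 = 0.4833.
L₁/L₂ = 10^(0.4(M₂ − M₁)) = 10^(0.4 × (-3.4525)) = 10^(-1.38100) = 0.041591.

L₁/L₂ = 0.0416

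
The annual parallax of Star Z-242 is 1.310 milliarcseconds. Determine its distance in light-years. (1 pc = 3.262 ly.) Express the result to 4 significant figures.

2490 light years

p = 1.310 milliarcseconds = 0.001310 arcsec.
d = 1/p = 1/0.001310 = 763.36 pc.
In light-years: 763.36 × 3.262 = 2490.1 ly.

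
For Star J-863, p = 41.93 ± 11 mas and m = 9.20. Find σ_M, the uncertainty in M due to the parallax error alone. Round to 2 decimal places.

M = m − 5 log₁₀ d + 5 = m + 5 log₁₀ p + 5, so ∂M/∂p = 5/(p ln 10).
σ_M = (5/ln 10) · (σ_p/p) = 2.1715 × 11/41.93 = 2.1715 × 0.26234 = 0.56967.

σ_M = 0.57 mag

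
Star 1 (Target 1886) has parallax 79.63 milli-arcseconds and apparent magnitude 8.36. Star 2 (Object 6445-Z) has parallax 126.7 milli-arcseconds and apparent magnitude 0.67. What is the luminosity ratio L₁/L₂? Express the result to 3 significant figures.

L₁/L₂ = 0.00213

d₁ = 1/p₁ = 1/0.07963″ = 12.558 pc; d₂ = 1/p₂ = 1/0.1267″ = 7.8927 pc.
M₁ = m₁ − 5 log₁₀ d₁ + 5 = 8.36 − 5.4946 + 5 = 7.8654.
M₂ = 0.67 − 4.4861 + 5 = 1.1839.
L₁/L₂ = 10^(0.4(M₂ − M₁)) = 10^(0.4 × (-6.6815)) = 10^(-2.67260) = 0.0021252.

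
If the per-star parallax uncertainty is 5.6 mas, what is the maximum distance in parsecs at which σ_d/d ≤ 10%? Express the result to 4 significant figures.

17.86 pc

σ_d/d = σ_p/p, so the condition is σ_p/p ≤ 0.10, i.e. p ≥ σ_p/0.10.
p_min = 5.6/0.10 = 56 mas = 0.056 arcsec.
d_max = 1/p_min = 1/0.056 = 17.857 pc.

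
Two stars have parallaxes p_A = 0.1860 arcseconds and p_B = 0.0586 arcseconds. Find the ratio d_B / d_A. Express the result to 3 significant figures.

Since d = 1/p, d_B/d_A = p_A/p_B.
= 0.1860 / 0.0586 = 3.1741.

3.17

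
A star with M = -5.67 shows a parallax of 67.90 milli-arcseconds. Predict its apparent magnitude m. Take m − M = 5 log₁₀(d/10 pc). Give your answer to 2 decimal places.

m = -4.83

d = 1/p = 1/0.06790″ = 14.728 pc.
m − M = 5 log₁₀ d − 5 = 5 log₁₀(14.728) − 5 = 5.8407 − 5 = 0.8407.
m = M + (m − M) = -5.67 + 0.8407 = -4.83.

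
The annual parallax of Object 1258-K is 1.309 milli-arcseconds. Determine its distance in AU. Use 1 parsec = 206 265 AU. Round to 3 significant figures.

1.58 × 10^8 AU

p = 1.309 milli-arcseconds = 0.001309 arcsec.
d = 1/p = 1/0.001309 = 763.94 pc.
In AU: 763.94 × 206265 = 1.5757 × 10^8 AU.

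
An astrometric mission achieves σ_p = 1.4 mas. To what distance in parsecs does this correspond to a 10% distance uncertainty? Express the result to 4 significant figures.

71.43 pc

σ_d/d = σ_p/p, so the condition is σ_p/p ≤ 0.10, i.e. p ≥ σ_p/0.10.
p_min = 1.4/0.10 = 14 mas = 0.014 arcsec.
d_max = 1/p_min = 1/0.014 = 71.429 pc.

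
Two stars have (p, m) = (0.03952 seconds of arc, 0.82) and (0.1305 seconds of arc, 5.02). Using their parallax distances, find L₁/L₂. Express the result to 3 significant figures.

L₁/L₂ = 522

d₁ = 1/p₁ = 1/0.03952″ = 25.304 pc; d₂ = 1/p₂ = 1/0.1305″ = 7.6628 pc.
M₁ = m₁ − 5 log₁₀ d₁ + 5 = 0.82 − 7.0159 + 5 = -1.1959.
M₂ = 5.02 − 4.4219 + 5 = 5.5981.
L₁/L₂ = 10^(0.4(M₂ − M₁)) = 10^(0.4 × 6.7940) = 10^2.71760 = 521.92.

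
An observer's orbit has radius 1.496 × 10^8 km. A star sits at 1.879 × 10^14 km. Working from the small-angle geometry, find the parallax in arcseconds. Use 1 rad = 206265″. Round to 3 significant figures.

0.164 arcsec

θ ≈ B/d = (1.496 × 10^8) / (1.879 × 10^14) = 7.9617 × 10^-7 rad.
In arcseconds: 7.9617 × 10^-7 × 206265 = 0.16422″.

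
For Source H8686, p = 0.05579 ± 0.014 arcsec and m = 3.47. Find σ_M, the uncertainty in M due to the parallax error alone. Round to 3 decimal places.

σ_M = 0.545 mag

M = m − 5 log₁₀ d + 5 = m + 5 log₁₀ p + 5, so ∂M/∂p = 5/(p ln 10).
σ_M = (5/ln 10) · (σ_p/p) = 2.1715 × 0.014/0.05579 = 2.1715 × 0.25094 = 0.54492.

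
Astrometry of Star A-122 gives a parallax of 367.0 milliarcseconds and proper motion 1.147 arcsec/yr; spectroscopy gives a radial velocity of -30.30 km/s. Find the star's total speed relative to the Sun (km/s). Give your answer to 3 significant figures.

d = 1/p = 1/0.3670″ = 2.7248 pc.
v_t = 4.740 μ d = 4.740 × 1.147 × 2.7248 = 14.814 km/s.
v = √(v_r² + v_t²) = √((-30.30)² + 14.814²) = √1137.54 = 33.727 km/s.

33.7 km/s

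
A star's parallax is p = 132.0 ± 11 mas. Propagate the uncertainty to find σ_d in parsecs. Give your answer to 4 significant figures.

0.6313 pc

d = 1/p, so σ_d = σ_p / p².
σ_d = 0.0110 / (0.1320)² = 0.0110 / 0.017424 = 0.63131 pc.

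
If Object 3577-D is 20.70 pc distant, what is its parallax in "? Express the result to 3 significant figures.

0.0483 "

p = 1/d = 1/20.7 = 0.048309 arcsec.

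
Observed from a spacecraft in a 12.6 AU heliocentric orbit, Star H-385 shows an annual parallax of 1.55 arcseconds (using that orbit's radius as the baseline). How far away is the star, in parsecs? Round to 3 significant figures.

8.13 pc

With baseline B (in AU) and parallax p (in arcsec), d = B/p parsecs.
d = 12.6 / 1.55 = 8.129 pc.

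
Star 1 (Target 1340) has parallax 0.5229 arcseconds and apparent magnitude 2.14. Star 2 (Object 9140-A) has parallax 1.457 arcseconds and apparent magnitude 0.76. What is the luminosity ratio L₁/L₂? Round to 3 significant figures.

d₁ = 1/p₁ = 1/0.5229″ = 1.9124 pc; d₂ = 1/p₂ = 1/1.457″ = 0.68634 pc.
M₁ = m₁ − 5 log₁₀ d₁ + 5 = 2.14 − 1.4079 + 5 = 5.7321.
M₂ = 0.76 − (-0.8173) + 5 = 6.5773.
L₁/L₂ = 10^(0.4(M₂ − M₁)) = 10^(0.4 × 0.8452) = 10^0.33808 = 2.1781.

L₁/L₂ = 2.18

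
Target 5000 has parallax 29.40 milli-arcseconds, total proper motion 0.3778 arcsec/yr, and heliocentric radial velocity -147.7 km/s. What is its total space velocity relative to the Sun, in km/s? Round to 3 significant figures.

d = 1/p = 1/0.02940″ = 34.014 pc.
v_t = 4.740 μ d = 4.740 × 0.3778 × 34.014 = 60.911 km/s.
v = √(v_r² + v_t²) = √((-147.7)² + 60.911²) = √25525.4 = 159.77 km/s.

160 km/s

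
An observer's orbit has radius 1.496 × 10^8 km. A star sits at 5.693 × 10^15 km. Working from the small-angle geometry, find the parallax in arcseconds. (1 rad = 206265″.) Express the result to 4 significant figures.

θ ≈ B/d = (1.496 × 10^8) / (5.693 × 10^15) = 2.6278 × 10^-8 rad.
In arcseconds: 2.6278 × 10^-8 × 206265 = 0.0054202″.

0.005420 arcsec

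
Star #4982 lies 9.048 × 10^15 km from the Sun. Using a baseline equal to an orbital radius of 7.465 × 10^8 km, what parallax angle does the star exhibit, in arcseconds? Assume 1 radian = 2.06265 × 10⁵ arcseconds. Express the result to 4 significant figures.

0.01702 arcsec

θ ≈ B/d = (7.465 × 10^8) / (9.048 × 10^15) = 8.2504 × 10^-8 rad.
In arcseconds: 8.2504 × 10^-8 × 206265 = 0.017018″.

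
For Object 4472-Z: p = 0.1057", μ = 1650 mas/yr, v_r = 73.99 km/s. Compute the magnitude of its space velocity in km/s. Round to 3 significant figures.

105 km/s

d = 1/p = 1/0.1057″ = 9.4607 pc.
μ = 1650 mas/yr = 1.650 ″/yr.
v_t = 4.740 μ d = 4.740 × 1.650 × 9.4607 = 73.992 km/s.
v = √(v_r² + v_t²) = √(73.99² + 73.992²) = √10949.3 = 104.64 km/s.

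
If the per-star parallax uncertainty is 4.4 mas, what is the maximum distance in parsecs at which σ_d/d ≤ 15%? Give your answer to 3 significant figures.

34.1 pc

σ_d/d = σ_p/p, so the condition is σ_p/p ≤ 0.15, i.e. p ≥ σ_p/0.15.
p_min = 4.4/0.15 = 29.333 mas = 0.029333 arcsec.
d_max = 1/p_min = 1/0.029333 = 34.091 pc.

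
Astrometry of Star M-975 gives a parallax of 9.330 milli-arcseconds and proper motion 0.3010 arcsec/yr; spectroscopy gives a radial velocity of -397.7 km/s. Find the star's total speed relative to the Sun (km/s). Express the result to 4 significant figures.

d = 1/p = 1/0.009330″ = 107.18 pc.
v_t = 4.740 μ d = 4.740 × 0.3010 × 107.18 = 152.92 km/s.
v = √(v_r² + v_t²) = √((-397.7)² + 152.92²) = √181550 = 426.09 km/s.

426.1 km/s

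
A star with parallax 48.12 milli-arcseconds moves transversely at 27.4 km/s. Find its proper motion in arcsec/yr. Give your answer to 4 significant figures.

d = 1/p = 1/0.04812″ = 20.781 pc.
μ = v_t / (4.74 d) = 27.4 / (4.74 × 20.781) = 27.4 / 98.502 = 0.27817 ″/yr.

0.2782 arcsec/yr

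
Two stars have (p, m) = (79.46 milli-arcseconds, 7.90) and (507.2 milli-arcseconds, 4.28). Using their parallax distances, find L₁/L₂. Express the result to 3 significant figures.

L₁/L₂ = 1.45

d₁ = 1/p₁ = 1/0.07946″ = 12.585 pc; d₂ = 1/p₂ = 1/0.5072″ = 1.9716 pc.
M₁ = m₁ − 5 log₁₀ d₁ + 5 = 7.90 − 5.4993 + 5 = 7.4007.
M₂ = 4.28 − 1.4741 + 5 = 7.8059.
L₁/L₂ = 10^(0.4(M₂ − M₁)) = 10^(0.4 × 0.4052) = 10^0.16208 = 1.4524.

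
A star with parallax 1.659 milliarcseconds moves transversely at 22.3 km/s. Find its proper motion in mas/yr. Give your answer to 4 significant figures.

7.805 mas/yr

d = 1/p = 1/0.001659″ = 602.77 pc.
μ = v_t / (4.74 d) = 22.3 / (4.74 × 602.77) = 22.3 / 2857.1 = 0.0078051 ″/yr = 7.8051 mas/yr.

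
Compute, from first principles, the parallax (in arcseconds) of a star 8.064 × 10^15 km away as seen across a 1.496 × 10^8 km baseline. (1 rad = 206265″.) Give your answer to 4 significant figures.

0.003827 arcsec

θ ≈ B/d = (1.496 × 10^8) / (8.064 × 10^15) = 1.8552 × 10^-8 rad.
In arcseconds: 1.8552 × 10^-8 × 206265 = 0.0038266″.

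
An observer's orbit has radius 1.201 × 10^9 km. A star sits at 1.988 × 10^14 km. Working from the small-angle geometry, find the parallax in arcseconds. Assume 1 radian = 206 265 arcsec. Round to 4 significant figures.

1.246 arcsec

θ ≈ B/d = (1.201 × 10^9) / (1.988 × 10^14) = 6.0412 × 10^-6 rad.
In arcseconds: 6.0412 × 10^-6 × 206265 = 1.2461″.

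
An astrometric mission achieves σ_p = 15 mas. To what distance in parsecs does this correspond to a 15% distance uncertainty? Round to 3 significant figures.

10.0 pc

σ_d/d = σ_p/p, so the condition is σ_p/p ≤ 0.15, i.e. p ≥ σ_p/0.15.
p_min = 15/0.15 = 100 mas = 0.1 arcsec.
d_max = 1/p_min = 1/0.1 = 10 pc.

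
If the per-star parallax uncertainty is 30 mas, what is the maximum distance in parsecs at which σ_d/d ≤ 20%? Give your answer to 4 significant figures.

6.667 pc

σ_d/d = σ_p/p, so the condition is σ_p/p ≤ 0.20, i.e. p ≥ σ_p/0.20.
p_min = 30/0.20 = 150 mas = 0.15 arcsec.
d_max = 1/p_min = 1/0.15 = 6.6667 pc.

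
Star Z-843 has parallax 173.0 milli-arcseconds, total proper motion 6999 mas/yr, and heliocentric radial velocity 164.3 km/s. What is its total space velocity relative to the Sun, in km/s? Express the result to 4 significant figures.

252.5 km/s

d = 1/p = 1/0.1730″ = 5.7803 pc.
μ = 6999 mas/yr = 6.999 ″/yr.
v_t = 4.740 μ d = 4.740 × 6.999 × 5.7803 = 191.76 km/s.
v = √(v_r² + v_t²) = √(164.3² + 191.76²) = √63766.4 = 252.52 km/s.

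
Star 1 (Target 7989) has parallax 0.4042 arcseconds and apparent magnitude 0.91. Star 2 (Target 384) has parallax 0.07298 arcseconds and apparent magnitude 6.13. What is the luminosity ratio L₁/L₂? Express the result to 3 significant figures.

L₁/L₂ = 3.99

d₁ = 1/p₁ = 1/0.4042″ = 2.474 pc; d₂ = 1/p₂ = 1/0.07298″ = 13.702 pc.
M₁ = m₁ − 5 log₁₀ d₁ + 5 = 0.91 − 1.9670 + 5 = 3.9430.
M₂ = 6.13 − 5.6839 + 5 = 5.4461.
L₁/L₂ = 10^(0.4(M₂ − M₁)) = 10^(0.4 × 1.5031) = 10^0.60124 = 3.9925.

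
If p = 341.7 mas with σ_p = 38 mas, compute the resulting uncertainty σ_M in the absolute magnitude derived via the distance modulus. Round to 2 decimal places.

M = m − 5 log₁₀ d + 5 = m + 5 log₁₀ p + 5, so ∂M/∂p = 5/(p ln 10).
σ_M = (5/ln 10) · (σ_p/p) = 2.1715 × 38/341.7 = 2.1715 × 0.11121 = 0.24149.

σ_M = 0.24 mag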